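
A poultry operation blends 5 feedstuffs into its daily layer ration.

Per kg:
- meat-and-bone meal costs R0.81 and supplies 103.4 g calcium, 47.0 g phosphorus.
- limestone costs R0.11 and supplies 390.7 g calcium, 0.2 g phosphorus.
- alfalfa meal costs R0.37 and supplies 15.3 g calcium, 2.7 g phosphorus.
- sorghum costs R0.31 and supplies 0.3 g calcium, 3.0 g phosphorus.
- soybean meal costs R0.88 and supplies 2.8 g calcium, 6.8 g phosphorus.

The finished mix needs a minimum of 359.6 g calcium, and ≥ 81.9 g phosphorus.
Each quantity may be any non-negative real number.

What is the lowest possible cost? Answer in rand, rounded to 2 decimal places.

Let x1 = kg of meat-and-bone meal, x2 = kg of limestone, x3 = kg of alfalfa meal, x4 = kg of sorghum, x5 = kg of soybean meal.
Minimise 0.81x1 + 0.11x2 + 0.37x3 + 0.31x4 + 0.88x5 with:
  103.4x1 + 390.7x2 + 15.3x3 + 0.3x4 + 2.8x5 ≥ 359.6   (calcium)
  47x1 + 0.2x2 + 2.7x3 + 3x4 + 6.8x5 ≥ 81.9   (phosphorus)
  x1, x2, x3, x4, x5 ≥ 0.
At the optimum only meat-and-bone meal, limestone are positive (alfalfa meal, sorghum, soybean meal = 0). Binding constraints: calcium and phosphorus.
So meat-and-bone meal = 1.741 kg, limestone = 0.4597 kg.
Cost = 0.81·1.741 + 0.11·0.4597 = 1.4608.

R1.46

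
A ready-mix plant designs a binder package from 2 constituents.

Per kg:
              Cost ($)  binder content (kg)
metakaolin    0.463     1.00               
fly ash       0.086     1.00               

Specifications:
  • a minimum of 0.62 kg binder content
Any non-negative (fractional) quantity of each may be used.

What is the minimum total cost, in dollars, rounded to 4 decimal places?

$0.0533

Treat it as an LP. Let x1 = kg of metakaolin, x2 = kg of fly ash.
min 0.463x1 + 0.086x2 subject to:
  1x1 + 1x2 ≥ 0.62   (binder content)
  x1, x2 ≥ 0.
The optimal basis is {fly ash}; metakaolin drops out. There the binder content constraint is tight.
Optimal quantities: fly ash = 0.62 kg.
Cost = 0.086·0.62 = 0.053320.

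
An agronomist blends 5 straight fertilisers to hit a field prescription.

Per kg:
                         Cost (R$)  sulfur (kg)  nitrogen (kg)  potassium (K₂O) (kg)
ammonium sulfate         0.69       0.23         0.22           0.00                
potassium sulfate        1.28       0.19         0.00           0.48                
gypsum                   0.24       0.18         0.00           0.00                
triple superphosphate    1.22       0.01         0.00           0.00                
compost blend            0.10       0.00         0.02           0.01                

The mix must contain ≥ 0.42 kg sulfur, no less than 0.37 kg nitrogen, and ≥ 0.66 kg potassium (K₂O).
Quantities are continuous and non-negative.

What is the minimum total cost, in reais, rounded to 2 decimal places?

R$2.92

Set it up as a linear program. Let x1 = kg of ammonium sulfate, x2 = kg of potassium sulfate, x3 = kg of gypsum, x4 = kg of triple superphosphate, x5 = kg of compost blend.
Minimise 0.69x1 + 1.28x2 + 0.24x3 + 1.22x4 + 0.1x5 s.t.:
  0.23x1 + 0.19x2 + 0.18x3 + 0.01x4 ≥ 0.42   (sulfur)
  0.22x1 + 0.02x5 ≥ 0.37   (nitrogen)
  0.48x2 + 0.01x5 ≥ 0.66   (potassium (K₂O))
  x1, x2, x3, x4, x5 ≥ 0.
At the optimum only ammonium sulfate, potassium sulfate are positive (gypsum, triple superphosphate, compost blend = 0). There the nitrogen and potassium (K₂O) constraints are tight.
That vertex is x1 = 1.682, x2 = 1.375.
Cost = 0.69·1.682 + 1.28·1.375 = 2.9206.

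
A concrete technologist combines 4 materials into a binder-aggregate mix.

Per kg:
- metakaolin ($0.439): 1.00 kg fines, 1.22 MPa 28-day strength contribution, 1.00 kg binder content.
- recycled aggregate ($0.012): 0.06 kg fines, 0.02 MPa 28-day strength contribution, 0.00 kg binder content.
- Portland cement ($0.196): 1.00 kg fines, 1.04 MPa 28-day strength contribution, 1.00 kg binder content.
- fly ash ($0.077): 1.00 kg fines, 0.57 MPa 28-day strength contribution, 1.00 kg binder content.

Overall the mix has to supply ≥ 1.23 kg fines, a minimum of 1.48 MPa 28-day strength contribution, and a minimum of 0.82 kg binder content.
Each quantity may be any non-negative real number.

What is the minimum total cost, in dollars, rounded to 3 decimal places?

$0.200

This is a linear program. Let x1 = kg of metakaolin, x2 = kg of recycled aggregate, x3 = kg of Portland cement, x4 = kg of fly ash.
Minimise 0.439x1 + 0.012x2 + 0.196x3 + 0.077x4 subject to:
  1x1 + 0.06x2 + 1x3 + 1x4 ≥ 1.23   (fines)
  1.22x1 + 0.02x2 + 1.04x3 + 0.57x4 ≥ 1.48   (28-day strength contribution)
  1x1 + 1x3 + 1x4 ≥ 0.82   (binder content)
  x1, x2, x3, x4 ≥ 0.
At the optimum only fly ash is positive (metakaolin, recycled aggregate, Portland cement = 0). The 28-day strength contribution requirement is met with equality.
Solving gives x4 = 2.596.
Hence cost = 0.077·2.596 = $0.19989.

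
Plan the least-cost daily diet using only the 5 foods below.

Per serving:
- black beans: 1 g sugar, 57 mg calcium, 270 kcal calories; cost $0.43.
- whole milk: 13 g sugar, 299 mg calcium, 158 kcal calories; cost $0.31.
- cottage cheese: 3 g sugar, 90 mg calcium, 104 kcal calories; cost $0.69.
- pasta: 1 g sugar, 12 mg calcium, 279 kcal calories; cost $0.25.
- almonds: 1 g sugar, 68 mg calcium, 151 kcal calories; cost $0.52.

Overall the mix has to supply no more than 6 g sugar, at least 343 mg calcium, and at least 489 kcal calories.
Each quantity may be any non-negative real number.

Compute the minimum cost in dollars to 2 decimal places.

$2.40

Let x1 = servings of black beans, x2 = servings of whole milk, x3 = servings of cottage cheese, x4 = servings of pasta, x5 = servings of almonds.
Minimize 0.43x1 + 0.31x2 + 0.69x3 + 0.25x4 + 0.52x5 subject to:
  1x1 + 13x2 + 3x3 + 1x4 + 1x5 ≤ 6   (sugar)
  57x1 + 299x2 + 90x3 + 12x4 + 68x5 ≥ 343   (calcium)
  270x1 + 158x2 + 104x3 + 279x4 + 151x5 ≥ 489   (calories)
  x1, x2, x3, x4, x5 ≥ 0.
At the optimum only whole milk, almonds are positive (black beans, cottage cheese, pasta = 0). There the sugar and calcium constraints are tight.
That vertex is x2 = 0.1111, x5 = 4.556.
Hence cost = 0.31·0.1111 + 0.52·4.556 = $2.4036.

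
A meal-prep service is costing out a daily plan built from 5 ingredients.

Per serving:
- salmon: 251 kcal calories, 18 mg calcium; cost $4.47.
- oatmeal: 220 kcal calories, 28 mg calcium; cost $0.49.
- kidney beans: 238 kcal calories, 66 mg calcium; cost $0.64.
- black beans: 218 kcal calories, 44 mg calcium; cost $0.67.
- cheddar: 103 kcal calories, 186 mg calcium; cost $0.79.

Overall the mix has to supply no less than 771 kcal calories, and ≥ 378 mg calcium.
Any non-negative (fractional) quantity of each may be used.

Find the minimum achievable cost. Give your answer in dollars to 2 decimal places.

$2.61

Set it up as a linear program. Let x1 = servings of salmon, x2 = servings of oatmeal, x3 = servings of kidney beans, x4 = servings of black beans, x5 = servings of cheddar.
Minimize 4.47x1 + 0.49x2 + 0.64x3 + 0.67x4 + 0.79x5 with:
  251x1 + 220x2 + 238x3 + 218x4 + 103x5 ≥ 771   (calories)
  18x1 + 28x2 + 66x3 + 44x4 + 186x5 ≥ 378   (calcium)
  x1, x2, x3, x4, x5 ≥ 0.
The minimum-cost mix takes nothing from salmon, oatmeal, black beans — only kidney beans, cheddar. There the calories and calcium constraints are tight.
So kidney beans = 2.788 servings, cheddar = 1.043 servings.
Cost = 0.64·2.788 + 0.79·1.043 = 2.6083.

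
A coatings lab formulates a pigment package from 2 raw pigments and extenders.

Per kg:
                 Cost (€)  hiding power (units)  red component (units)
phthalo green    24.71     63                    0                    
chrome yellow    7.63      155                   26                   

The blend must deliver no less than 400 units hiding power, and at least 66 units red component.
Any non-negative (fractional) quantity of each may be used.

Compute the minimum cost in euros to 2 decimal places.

€19.69

Let x1 = kg of phthalo green, x2 = kg of chrome yellow.
Minimize 24.71x1 + 7.63x2 s.t.:
  63x1 + 155x2 ≥ 400   (hiding power)
  26x2 ≥ 66   (red component)
  x1, x2 ≥ 0.
At the optimum only chrome yellow is positive (phthalo green = 0). There the hiding power constraint is tight.
Solving gives x2 = 2.581.
Objective = 7.63·2.581 = 19.6930.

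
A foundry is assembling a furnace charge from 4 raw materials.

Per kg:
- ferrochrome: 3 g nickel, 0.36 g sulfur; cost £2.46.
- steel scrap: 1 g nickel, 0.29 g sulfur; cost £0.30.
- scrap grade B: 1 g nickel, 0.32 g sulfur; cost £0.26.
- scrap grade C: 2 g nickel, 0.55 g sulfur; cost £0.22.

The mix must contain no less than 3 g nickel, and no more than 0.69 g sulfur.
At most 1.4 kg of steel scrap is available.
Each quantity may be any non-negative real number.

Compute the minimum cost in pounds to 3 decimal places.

This is a linear program. Let x1 = kg of ferrochrome, x2 = kg of steel scrap, x3 = kg of scrap grade B, x4 = kg of scrap grade C.
Minimise 2.46x1 + 0.3x2 + 0.26x3 + 0.22x4 with:
  3x1 + 1x2 + 1x3 + 2x4 ≥ 3   (nickel)
  0.36x1 + 0.29x2 + 0.32x3 + 0.55x4 ≤ 0.69   (sulfur)
  x2 ≤ 1.4
  x1, x2, x3, x4 ≥ 0.
At the optimum only ferrochrome, scrap grade C are positive (steel scrap, scrap grade B = 0). There the nickel and sulfur constraints are tight.
So ferrochrome = 0.2903 kg, scrap grade C = 1.065 kg.
Hence cost = 2.46·0.2903 + 0.22·1.065 = £0.94844.

£0.948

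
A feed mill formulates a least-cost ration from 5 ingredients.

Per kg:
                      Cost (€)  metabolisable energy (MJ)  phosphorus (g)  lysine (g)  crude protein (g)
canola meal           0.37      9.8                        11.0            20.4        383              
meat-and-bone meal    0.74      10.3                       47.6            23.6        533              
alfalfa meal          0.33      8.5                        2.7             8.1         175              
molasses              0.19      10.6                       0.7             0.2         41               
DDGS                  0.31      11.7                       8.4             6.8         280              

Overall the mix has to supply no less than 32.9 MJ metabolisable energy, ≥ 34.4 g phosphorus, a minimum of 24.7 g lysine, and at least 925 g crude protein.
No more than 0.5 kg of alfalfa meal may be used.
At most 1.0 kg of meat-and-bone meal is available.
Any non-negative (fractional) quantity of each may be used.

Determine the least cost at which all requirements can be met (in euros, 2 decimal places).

This is a linear program. Let x1 = kg of canola meal, x2 = kg of meat-and-bone meal, x3 = kg of alfalfa meal, x4 = kg of molasses, x5 = kg of DDGS.
Minimize 0.37x1 + 0.74x2 + 0.33x3 + 0.19x4 + 0.31x5 with:
  9.8x1 + 10.3x2 + 8.5x3 + 10.6x4 + 11.7x5 ≥ 32.9   (metabolisable energy)
  11x1 + 47.6x2 + 2.7x3 + 0.7x4 + 8.4x5 ≥ 34.4   (phosphorus)
  20.4x1 + 23.6x2 + 8.1x3 + 0.2x4 + 6.8x5 ≥ 24.7   (lysine)
  383x1 + 533x2 + 175x3 + 41x4 + 280x5 ≥ 925   (crude protein)
  x3 ≤ 0.5
  x2 ≤ 1
  x1, x2, x3, x4, x5 ≥ 0.
The optimal basis is {canola meal, meat-and-bone meal, DDGS}; alfalfa meal, molasses drop out. There the metabolisable energy, phosphorus, crude protein constraints are tight.
That vertex is x1 = 0.506, x2 = 0.2182, x5 = 2.196.
Total cost: 0.37·0.506 + 0.74·0.2182 + 0.31·2.196 = 1.0294.

€1.03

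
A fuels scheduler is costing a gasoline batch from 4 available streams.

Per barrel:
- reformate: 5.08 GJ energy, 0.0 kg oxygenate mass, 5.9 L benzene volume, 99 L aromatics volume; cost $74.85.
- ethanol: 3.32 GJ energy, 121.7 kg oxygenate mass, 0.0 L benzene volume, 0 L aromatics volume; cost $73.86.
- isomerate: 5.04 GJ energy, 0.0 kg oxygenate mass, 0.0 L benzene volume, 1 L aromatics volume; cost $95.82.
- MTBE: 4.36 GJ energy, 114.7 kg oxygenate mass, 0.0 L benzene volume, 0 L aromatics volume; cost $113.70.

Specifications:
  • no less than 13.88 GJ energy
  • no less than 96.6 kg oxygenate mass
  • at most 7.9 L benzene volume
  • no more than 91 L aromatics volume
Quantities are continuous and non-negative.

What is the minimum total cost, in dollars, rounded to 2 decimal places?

Set it up as a linear program. Let x1 = barrels of reformate, x2 = barrels of ethanol, x3 = barrels of isomerate, x4 = barrels of MTBE.
Minimize 74.85x1 + 73.86x2 + 95.82x3 + 113.7x4 subject to:
  5.08x1 + 3.32x2 + 5.04x3 + 4.36x4 ≥ 13.88   (energy)
  121.7x2 + 114.7x4 ≥ 96.6   (oxygenate mass)
  5.9x1 ≤ 7.9   (benzene volume)
  99x1 + 1x3 ≤ 91   (aromatics volume)
  x1, x2, x3, x4 ≥ 0.
At the optimum only reformate, ethanol, isomerate are positive (MTBE = 0). The energy, oxygenate mass, aromatics volume requirements are met with equality.
So reformate = 0.9059 barrels, ethanol = 0.7938 barrels, isomerate = 1.318 barrels.
Objective = 74.85·0.9059 + 73.86·0.7938 + 95.82·1.318 = 252.7274.

$252.73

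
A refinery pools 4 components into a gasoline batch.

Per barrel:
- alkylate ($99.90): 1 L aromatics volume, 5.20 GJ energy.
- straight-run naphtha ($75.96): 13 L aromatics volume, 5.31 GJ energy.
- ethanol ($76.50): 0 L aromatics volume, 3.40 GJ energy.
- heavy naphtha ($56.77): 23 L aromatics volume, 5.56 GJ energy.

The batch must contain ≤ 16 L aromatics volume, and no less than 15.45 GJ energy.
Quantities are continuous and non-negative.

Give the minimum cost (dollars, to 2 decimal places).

Set it up as a linear program. Let x1 = barrels of alkylate, x2 = barrels of straight-run naphtha, x3 = barrels of ethanol, x4 = barrels of heavy naphtha.
min 99.9x1 + 75.96x2 + 76.5x3 + 56.77x4 with:
  1x1 + 13x2 + 23x4 ≤ 16   (aromatics volume)
  5.2x1 + 5.31x2 + 3.4x3 + 5.56x4 ≥ 15.45   (energy)
  x1, x2, x3, x4 ≥ 0.
At the optimum only alkylate, heavy naphtha are positive (straight-run naphtha, ethanol = 0). Binding constraints: aromatics volume and energy.
Solving gives x1 = 2.336, x4 = 0.5941.
Cost = 99.9·2.336 + 56.77·0.5941 = 267.0935.

$267.09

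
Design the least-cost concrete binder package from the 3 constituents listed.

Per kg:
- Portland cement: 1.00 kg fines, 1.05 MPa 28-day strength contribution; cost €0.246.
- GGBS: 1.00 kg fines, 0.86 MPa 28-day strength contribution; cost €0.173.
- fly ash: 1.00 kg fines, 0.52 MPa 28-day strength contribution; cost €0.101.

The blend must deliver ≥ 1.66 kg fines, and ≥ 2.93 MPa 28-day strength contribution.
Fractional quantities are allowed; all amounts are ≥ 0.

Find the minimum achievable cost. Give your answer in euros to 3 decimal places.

This is a linear program. Let x1 = kg of Portland cement, x2 = kg of GGBS, x3 = kg of fly ash.
Minimize 0.246x1 + 0.173x2 + 0.101x3 subject to:
  1x1 + 1x2 + 1x3 ≥ 1.66   (fines)
  1.05x1 + 0.86x2 + 0.52x3 ≥ 2.93   (28-day strength contribution)
  x1, x2, x3 ≥ 0.
The optimal basis is {fly ash}; Portland cement, GGBS drop out. There the 28-day strength contribution constraint is tight.
Solving gives x3 = 5.635.
Cost = 0.101·5.635 = 0.56914.

€0.569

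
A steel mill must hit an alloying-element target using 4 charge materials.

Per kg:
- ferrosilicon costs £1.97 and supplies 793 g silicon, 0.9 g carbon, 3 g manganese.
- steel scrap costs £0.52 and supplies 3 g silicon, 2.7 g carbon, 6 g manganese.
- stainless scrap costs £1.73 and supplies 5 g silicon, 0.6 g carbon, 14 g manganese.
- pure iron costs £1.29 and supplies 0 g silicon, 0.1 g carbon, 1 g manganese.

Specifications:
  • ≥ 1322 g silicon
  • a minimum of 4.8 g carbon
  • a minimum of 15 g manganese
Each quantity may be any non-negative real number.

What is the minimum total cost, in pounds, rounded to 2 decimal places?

Let x1 = kg of ferrosilicon, x2 = kg of steel scrap, x3 = kg of stainless scrap, x4 = kg of pure iron.
min 1.97x1 + 0.52x2 + 1.73x3 + 1.29x4 subject to:
  793x1 + 3x2 + 5x3 ≥ 1322   (silicon)
  0.9x1 + 2.7x2 + 0.6x3 + 0.1x4 ≥ 4.8   (carbon)
  3x1 + 6x2 + 14x3 + 1x4 ≥ 15   (manganese)
  x1, x2, x3, x4 ≥ 0.
The optimal basis is {ferrosilicon, steel scrap}; stainless scrap, pure iron drop out. There the silicon and manganese constraints are tight.
That vertex is x1 = 1.661, x2 = 1.67.
Cost = 1.97·1.661 + 0.52·1.67 = 4.1406.

£4.14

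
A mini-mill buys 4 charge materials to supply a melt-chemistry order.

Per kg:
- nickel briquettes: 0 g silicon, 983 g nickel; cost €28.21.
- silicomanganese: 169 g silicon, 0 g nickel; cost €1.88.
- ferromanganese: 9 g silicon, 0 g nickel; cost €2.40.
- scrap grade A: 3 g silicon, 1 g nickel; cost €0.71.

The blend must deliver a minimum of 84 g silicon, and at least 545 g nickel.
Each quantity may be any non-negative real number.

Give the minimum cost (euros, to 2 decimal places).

€16.57

Let x1 = kg of nickel briquettes, x2 = kg of silicomanganese, x3 = kg of ferromanganese, x4 = kg of scrap grade A.
Minimize 28.21x1 + 1.88x2 + 2.4x3 + 0.71x4 subject to:
  169x2 + 9x3 + 3x4 ≥ 84   (silicon)
  983x1 + 1x4 ≥ 545   (nickel)
  x1, x2, x3, x4 ≥ 0.
The cheapest feasible vertex uses only nickel briquettes, silicomanganese; ferromanganese, scrap grade A are not used. There the silicon and nickel constraints are tight.
Optimal quantities: nickel briquettes = 0.5544 kg, silicomanganese = 0.497 kg.
Hence cost = 28.21·0.5544 + 1.88·0.497 = €16.5740.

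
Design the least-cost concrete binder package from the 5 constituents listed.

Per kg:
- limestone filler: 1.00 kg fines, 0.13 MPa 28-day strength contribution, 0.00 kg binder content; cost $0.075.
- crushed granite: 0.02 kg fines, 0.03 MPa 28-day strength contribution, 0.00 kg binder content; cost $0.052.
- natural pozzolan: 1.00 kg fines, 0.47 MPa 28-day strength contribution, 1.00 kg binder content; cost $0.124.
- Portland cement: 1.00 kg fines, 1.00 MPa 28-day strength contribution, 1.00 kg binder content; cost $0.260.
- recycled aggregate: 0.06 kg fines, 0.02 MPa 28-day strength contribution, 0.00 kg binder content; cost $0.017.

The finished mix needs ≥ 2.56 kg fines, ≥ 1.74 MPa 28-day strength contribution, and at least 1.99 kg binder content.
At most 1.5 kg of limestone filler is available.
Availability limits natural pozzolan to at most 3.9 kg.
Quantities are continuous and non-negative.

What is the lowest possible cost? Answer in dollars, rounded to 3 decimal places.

$0.455

Let x1 = kg of limestone filler, x2 = kg of crushed granite, x3 = kg of natural pozzolan, x4 = kg of Portland cement, x5 = kg of recycled aggregate.
Minimise 0.075x1 + 0.052x2 + 0.124x3 + 0.26x4 + 0.017x5 s.t.:
  1x1 + 0.02x2 + 1x3 + 1x4 + 0.06x5 ≥ 2.56   (fines)
  0.13x1 + 0.03x2 + 0.47x3 + 1x4 + 0.02x5 ≥ 1.74   (28-day strength contribution)
  1x3 + 1x4 ≥ 1.99   (binder content)
  x1 ≤ 1.5
  x3 ≤ 3.9
  x1, x2, x3, x4, x5 ≥ 0.
The minimum-cost mix takes nothing from limestone filler, crushed granite, recycled aggregate — only natural pozzolan, Portland cement. Binding constraints: fines and 28-day strength contribution.
So natural pozzolan = 1.547 kg, Portland cement = 1.013 kg.
Hence cost = 0.124·1.547 + 0.26·1.013 = $0.45521.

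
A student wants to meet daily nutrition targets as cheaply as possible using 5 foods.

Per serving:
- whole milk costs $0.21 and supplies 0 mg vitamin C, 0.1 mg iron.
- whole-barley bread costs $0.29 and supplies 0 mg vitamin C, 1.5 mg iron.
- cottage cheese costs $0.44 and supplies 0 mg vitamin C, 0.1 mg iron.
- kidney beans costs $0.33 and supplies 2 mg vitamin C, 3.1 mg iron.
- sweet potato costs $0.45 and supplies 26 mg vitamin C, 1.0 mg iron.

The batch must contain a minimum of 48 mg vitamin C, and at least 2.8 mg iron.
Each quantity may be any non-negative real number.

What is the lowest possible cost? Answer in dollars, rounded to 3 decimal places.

Let x1 = servings of whole milk, x2 = servings of whole-barley bread, x3 = servings of cottage cheese, x4 = servings of kidney beans, x5 = servings of sweet potato.
Minimise 0.21x1 + 0.29x2 + 0.44x3 + 0.33x4 + 0.45x5 with:
  2x4 + 26x5 ≥ 48   (vitamin C)
  0.1x1 + 1.5x2 + 0.1x3 + 3.1x4 + 1x5 ≥ 2.8   (iron)
  x1, x2, x3, x4, x5 ≥ 0.
The cheapest feasible vertex uses only kidney beans, sweet potato; whole milk, whole-barley bread, cottage cheese are not used. There the vitamin C and iron constraints are tight.
Solving gives x4 = 0.3155, x5 = 1.822.
Cost = 0.33·0.3155 + 0.45·1.822 = 0.92402.

$0.924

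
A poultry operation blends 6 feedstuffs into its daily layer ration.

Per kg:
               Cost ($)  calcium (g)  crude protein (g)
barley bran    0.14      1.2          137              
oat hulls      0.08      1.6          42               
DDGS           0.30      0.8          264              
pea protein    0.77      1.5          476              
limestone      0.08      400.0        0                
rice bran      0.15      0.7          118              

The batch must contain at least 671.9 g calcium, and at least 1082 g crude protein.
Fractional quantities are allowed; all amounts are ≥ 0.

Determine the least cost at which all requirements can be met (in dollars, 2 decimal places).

$1.24

Let x1 = kg of barley bran, x2 = kg of oat hulls, x3 = kg of DDGS, x4 = kg of pea protein, x5 = kg of limestone, x6 = kg of rice bran.
Minimise 0.14x1 + 0.08x2 + 0.3x3 + 0.77x4 + 0.08x5 + 0.15x6 with:
  1.2x1 + 1.6x2 + 0.8x3 + 1.5x4 + 400x5 + 0.7x6 ≥ 671.9   (calcium)
  137x1 + 42x2 + 264x3 + 476x4 + 118x6 ≥ 1082   (crude protein)
  x1, x2, x3, x4, x5, x6 ≥ 0.
At the optimum only barley bran, limestone are positive (oat hulls, DDGS, pea protein, rice bran = 0). There the calcium and crude protein constraints are tight.
So barley bran = 7.898 kg, limestone = 1.656 kg.
Cost = 0.14·7.898 + 0.08·1.656 = 1.2382.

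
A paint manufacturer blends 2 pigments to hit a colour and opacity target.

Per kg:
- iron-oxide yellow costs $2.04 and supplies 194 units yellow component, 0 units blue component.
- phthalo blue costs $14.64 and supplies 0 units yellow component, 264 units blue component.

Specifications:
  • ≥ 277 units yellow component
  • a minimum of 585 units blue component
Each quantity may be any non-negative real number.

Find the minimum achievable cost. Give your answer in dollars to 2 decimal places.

Set it up as a linear program. Let x1 = kg of iron-oxide yellow, x2 = kg of phthalo blue.
min 2.04x1 + 14.64x2 subject to:
  194x1 ≥ 277   (yellow component)
  264x2 ≥ 585   (blue component)
  x1, x2 ≥ 0.
Both inputs are positive at the optimum. Binding constraints: yellow component and blue component.
That vertex is x1 = 1.4278, x2 = 2.2159.
Hence cost = 2.04·1.4278 + 14.64·2.2159 = $35.3535.

$35.35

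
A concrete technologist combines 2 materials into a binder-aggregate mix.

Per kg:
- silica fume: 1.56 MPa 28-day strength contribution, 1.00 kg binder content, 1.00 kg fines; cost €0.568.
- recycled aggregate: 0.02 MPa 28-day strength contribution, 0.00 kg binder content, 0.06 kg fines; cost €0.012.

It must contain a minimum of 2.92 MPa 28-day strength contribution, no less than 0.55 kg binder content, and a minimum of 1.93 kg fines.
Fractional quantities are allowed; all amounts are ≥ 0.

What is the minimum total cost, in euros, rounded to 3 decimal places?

€1.069

Let x1 = kg of silica fume, x2 = kg of recycled aggregate.
Minimise 0.568x1 + 0.012x2 with:
  1.56x1 + 0.02x2 ≥ 2.92   (28-day strength contribution)
  1x1 ≥ 0.55   (binder content)
  1x1 + 0.06x2 ≥ 1.93   (fines)
  x1, x2 ≥ 0.
Both inputs are positive at the optimum. There the 28-day strength contribution and fines constraints are tight.
Optimal quantities: silica fume = 1.856 kg, recycled aggregate = 1.234 kg.
Cost = 0.568·1.856 + 0.012·1.234 = 1.06902.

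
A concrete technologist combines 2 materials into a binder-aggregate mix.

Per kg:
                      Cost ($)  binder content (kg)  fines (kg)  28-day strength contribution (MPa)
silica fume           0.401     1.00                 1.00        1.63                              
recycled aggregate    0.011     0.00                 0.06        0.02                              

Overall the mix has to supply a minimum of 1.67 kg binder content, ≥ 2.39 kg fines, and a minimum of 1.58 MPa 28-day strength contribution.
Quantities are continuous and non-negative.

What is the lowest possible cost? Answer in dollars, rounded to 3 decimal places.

$0.802

This is a linear program. Let x1 = kg of silica fume, x2 = kg of recycled aggregate.
min 0.401x1 + 0.011x2 s.t.:
  1x1 ≥ 1.67   (binder content)
  1x1 + 0.06x2 ≥ 2.39   (fines)
  1.63x1 + 0.02x2 ≥ 1.58   (28-day strength contribution)
  x1, x2 ≥ 0.
Both inputs are positive at the optimum. Binding constraints: binder content and fines.
So silica fume = 1.67 kg, recycled aggregate = 12 kg.
Cost = 0.401·1.67 + 0.011·12 = 0.80167.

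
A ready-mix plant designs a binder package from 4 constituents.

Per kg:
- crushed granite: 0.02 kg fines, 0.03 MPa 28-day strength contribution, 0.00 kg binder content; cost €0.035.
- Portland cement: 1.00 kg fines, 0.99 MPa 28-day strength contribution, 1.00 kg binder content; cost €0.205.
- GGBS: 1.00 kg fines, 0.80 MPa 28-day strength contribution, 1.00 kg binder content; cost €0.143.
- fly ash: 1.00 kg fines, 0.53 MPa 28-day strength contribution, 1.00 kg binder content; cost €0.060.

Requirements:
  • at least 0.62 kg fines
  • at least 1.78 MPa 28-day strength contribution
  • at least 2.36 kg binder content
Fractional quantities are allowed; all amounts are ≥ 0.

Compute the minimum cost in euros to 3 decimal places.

€0.202

Set it up as a linear program. Let x1 = kg of crushed granite, x2 = kg of Portland cement, x3 = kg of GGBS, x4 = kg of fly ash.
Minimize 0.035x1 + 0.205x2 + 0.143x3 + 0.06x4 s.t.:
  0.02x1 + 1x2 + 1x3 + 1x4 ≥ 0.62   (fines)
  0.03x1 + 0.99x2 + 0.8x3 + 0.53x4 ≥ 1.78   (28-day strength contribution)
  1x2 + 1x3 + 1x4 ≥ 2.36   (binder content)
  x1, x2, x3, x4 ≥ 0.
At the optimum only fly ash is positive (crushed granite, Portland cement, GGBS = 0). There the 28-day strength contribution constraint is tight.
That vertex is x4 = 3.3585.
Objective = 0.06·3.3585 = 0.20151.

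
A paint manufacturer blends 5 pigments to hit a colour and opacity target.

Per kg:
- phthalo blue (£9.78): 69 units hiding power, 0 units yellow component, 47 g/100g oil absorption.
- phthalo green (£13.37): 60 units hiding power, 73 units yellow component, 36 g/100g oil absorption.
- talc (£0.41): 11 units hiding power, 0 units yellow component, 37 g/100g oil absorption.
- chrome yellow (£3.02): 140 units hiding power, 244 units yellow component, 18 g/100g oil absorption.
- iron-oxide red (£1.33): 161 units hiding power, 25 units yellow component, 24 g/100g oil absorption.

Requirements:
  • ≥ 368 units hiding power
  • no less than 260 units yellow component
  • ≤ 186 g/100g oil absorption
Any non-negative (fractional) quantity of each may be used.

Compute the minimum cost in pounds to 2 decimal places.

£4.74

This is a linear program. Let x1 = kg of phthalo blue, x2 = kg of phthalo green, x3 = kg of talc, x4 = kg of chrome yellow, x5 = kg of iron-oxide red.
Minimise 9.78x1 + 13.37x2 + 0.41x3 + 3.02x4 + 1.33x5 with:
  69x1 + 60x2 + 11x3 + 140x4 + 161x5 ≥ 368   (hiding power)
  73x2 + 244x4 + 25x5 ≥ 260   (yellow component)
  47x1 + 36x2 + 37x3 + 18x4 + 24x5 ≤ 186   (oil absorption)
  x1, x2, x3, x4, x5 ≥ 0.
The optimal basis is {chrome yellow, iron-oxide red}; phthalo blue, phthalo green, talc drop out. Binding constraints: hiding power and yellow component.
So chrome yellow = 0.9127 kg, iron-oxide red = 1.492 kg.
Objective = 3.02·0.9127 + 1.33·1.492 = 4.7407.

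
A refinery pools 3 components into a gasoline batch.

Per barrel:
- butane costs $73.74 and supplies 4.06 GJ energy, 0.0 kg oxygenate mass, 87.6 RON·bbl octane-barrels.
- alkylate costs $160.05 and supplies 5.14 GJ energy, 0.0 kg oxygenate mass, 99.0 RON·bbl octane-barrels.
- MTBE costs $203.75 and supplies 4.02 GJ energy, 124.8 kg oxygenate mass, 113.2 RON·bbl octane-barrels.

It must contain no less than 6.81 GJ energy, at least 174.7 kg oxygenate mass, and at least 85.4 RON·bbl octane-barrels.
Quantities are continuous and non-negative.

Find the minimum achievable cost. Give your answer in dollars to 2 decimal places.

$306.70

This is a linear program. Let x1 = barrels of butane, x2 = barrels of alkylate, x3 = barrels of MTBE.
min 73.74x1 + 160.05x2 + 203.75x3 s.t.:
  4.06x1 + 5.14x2 + 4.02x3 ≥ 6.81   (energy)
  124.8x3 ≥ 174.7   (oxygenate mass)
  87.6x1 + 99x2 + 113.2x3 ≥ 85.4   (octane-barrels)
  x1, x2, x3 ≥ 0.
At the optimum only butane, MTBE are positive (alkylate = 0). There the energy and oxygenate mass constraints are tight.
Solving gives x1 = 0.291292, x3 = 1.39984.
Total cost: 73.74·0.291292 + 203.75·1.39984 = 306.6973.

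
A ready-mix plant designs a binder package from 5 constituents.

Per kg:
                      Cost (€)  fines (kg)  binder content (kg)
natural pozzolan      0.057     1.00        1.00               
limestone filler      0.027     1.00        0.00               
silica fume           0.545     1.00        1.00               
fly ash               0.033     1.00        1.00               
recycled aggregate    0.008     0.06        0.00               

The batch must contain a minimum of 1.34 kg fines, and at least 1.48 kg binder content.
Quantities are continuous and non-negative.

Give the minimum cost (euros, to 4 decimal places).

Let x1 = kg of natural pozzolan, x2 = kg of limestone filler, x3 = kg of silica fume, x4 = kg of fly ash, x5 = kg of recycled aggregate.
Minimize 0.057x1 + 0.027x2 + 0.545x3 + 0.033x4 + 0.008x5 with:
  1x1 + 1x2 + 1x3 + 1x4 + 0.06x5 ≥ 1.34   (fines)
  1x1 + 1x3 + 1x4 ≥ 1.48   (binder content)
  x1, x2, x3, x4, x5 ≥ 0.
At the optimum only fly ash is positive (natural pozzolan, limestone filler, silica fume, recycled aggregate = 0). Binding constraint: binder content.
Optimal quantities: fly ash = 1.48 kg.
Total cost: 0.033·1.48 = 0.048840.

€0.0488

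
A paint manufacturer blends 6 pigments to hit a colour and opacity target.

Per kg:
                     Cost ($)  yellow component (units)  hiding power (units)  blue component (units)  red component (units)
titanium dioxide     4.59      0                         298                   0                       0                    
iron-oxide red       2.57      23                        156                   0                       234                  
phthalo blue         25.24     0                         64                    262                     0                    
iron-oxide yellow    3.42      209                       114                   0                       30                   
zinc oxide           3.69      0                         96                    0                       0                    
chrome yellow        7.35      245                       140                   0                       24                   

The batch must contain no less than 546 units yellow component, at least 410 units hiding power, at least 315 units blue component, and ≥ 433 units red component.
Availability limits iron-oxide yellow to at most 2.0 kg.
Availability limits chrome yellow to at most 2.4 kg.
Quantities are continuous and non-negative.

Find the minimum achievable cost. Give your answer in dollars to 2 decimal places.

$43.95

Let x1 = kg of titanium dioxide, x2 = kg of iron-oxide red, x3 = kg of phthalo blue, x4 = kg of iron-oxide yellow, x5 = kg of zinc oxide, x6 = kg of chrome yellow.
Minimise 4.59x1 + 2.57x2 + 25.24x3 + 3.42x4 + 3.69x5 + 7.35x6 with:
  23x2 + 209x4 + 245x6 ≥ 546   (yellow component)
  298x1 + 156x2 + 64x3 + 114x4 + 96x5 + 140x6 ≥ 410   (hiding power)
  262x3 ≥ 315   (blue component)
  234x2 + 30x4 + 24x6 ≥ 433   (red component)
  x4 ≤ 2
  x6 ≤ 2.4
  x1, x2, x3, x4, x5, x6 ≥ 0.
The optimal basis is {iron-oxide red, phthalo blue, iron-oxide yellow, chrome yellow}; titanium dioxide, zinc oxide drop out. There the yellow component, blue component, red component, the iron-oxide yellow cap constraints are tight.
Solving gives x2 = 1.5554, x3 = 1.2023, x4 = 2, x6 = 0.37643.
Total cost: 2.57·1.5554 + 25.24·1.2023 + 3.42·2 + 7.35·0.37643 = 43.9502.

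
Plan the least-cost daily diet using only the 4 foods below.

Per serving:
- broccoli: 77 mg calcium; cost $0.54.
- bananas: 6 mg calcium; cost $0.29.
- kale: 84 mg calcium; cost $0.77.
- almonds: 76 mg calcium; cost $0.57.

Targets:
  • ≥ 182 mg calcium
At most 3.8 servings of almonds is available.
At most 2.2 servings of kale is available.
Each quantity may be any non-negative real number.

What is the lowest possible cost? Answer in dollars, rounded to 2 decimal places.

Treat it as an LP. Let x1 = servings of broccoli, x2 = servings of bananas, x3 = servings of kale, x4 = servings of almonds.
Minimise 0.54x1 + 0.29x2 + 0.77x3 + 0.57x4 subject to:
  77x1 + 6x2 + 84x3 + 76x4 ≥ 182   (calcium)
  x4 ≤ 3.8
  x3 ≤ 2.2
  x1, x2, x3, x4 ≥ 0.
At the optimum only broccoli is positive (bananas, kale, almonds = 0). There the calcium constraint is tight.
That vertex is x1 = 2.364.
Hence cost = 0.54·2.364 = $1.2766.

$1.28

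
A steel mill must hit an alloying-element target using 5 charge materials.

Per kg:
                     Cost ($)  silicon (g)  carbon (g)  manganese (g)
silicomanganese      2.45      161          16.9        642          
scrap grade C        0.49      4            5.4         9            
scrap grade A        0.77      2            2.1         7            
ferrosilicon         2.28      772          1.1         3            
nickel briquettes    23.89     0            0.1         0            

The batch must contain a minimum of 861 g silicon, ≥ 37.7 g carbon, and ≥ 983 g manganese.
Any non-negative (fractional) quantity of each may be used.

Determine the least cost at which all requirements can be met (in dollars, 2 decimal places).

This is a linear program. Let x1 = kg of silicomanganese, x2 = kg of scrap grade C, x3 = kg of scrap grade A, x4 = kg of ferrosilicon, x5 = kg of nickel briquettes.
min 2.45x1 + 0.49x2 + 0.77x3 + 2.28x4 + 23.89x5 s.t.:
  161x1 + 4x2 + 2x3 + 772x4 ≥ 861   (silicon)
  16.9x1 + 5.4x2 + 2.1x3 + 1.1x4 + 0.1x5 ≥ 37.7   (carbon)
  642x1 + 9x2 + 7x3 + 3x4 ≥ 983   (manganese)
  x1, x2, x3, x4, x5 ≥ 0.
At the optimum only silicomanganese, scrap grade C, ferrosilicon are positive (scrap grade A, nickel briquettes = 0). There the silicon, carbon, manganese constraints are tight.
Optimal quantities: silicomanganese = 1.498 kg, scrap grade C = 2.133 kg, ferrosilicon = 0.7919 kg.
Total cost: 2.45·1.498 + 0.49·2.133 + 2.28·0.7919 = 6.5208.

$6.52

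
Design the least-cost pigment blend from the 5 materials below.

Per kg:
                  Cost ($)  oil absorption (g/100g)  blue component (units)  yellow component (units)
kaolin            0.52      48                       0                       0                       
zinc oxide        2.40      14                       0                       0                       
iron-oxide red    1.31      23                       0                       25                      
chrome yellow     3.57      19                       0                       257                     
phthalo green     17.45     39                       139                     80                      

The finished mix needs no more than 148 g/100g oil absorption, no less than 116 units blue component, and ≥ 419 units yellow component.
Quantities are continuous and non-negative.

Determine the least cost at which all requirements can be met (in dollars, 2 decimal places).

Treat it as an LP. Let x1 = kg of kaolin, x2 = kg of zinc oxide, x3 = kg of iron-oxide red, x4 = kg of chrome yellow, x5 = kg of phthalo green.
Minimize 0.52x1 + 2.4x2 + 1.31x3 + 3.57x4 + 17.45x5 subject to:
  48x1 + 14x2 + 23x3 + 19x4 + 39x5 ≤ 148   (oil absorption)
  139x5 ≥ 116   (blue component)
  25x3 + 257x4 + 80x5 ≥ 419   (yellow component)
  x1, x2, x3, x4, x5 ≥ 0.
The minimum-cost mix takes nothing from kaolin, zinc oxide, iron-oxide red — only chrome yellow, phthalo green. Binding constraints: blue component and yellow component.
Optimal quantities: chrome yellow = 1.371 kg, phthalo green = 0.8345 kg.
Objective = 3.57·1.371 + 17.45·0.8345 = 19.4565.

$19.46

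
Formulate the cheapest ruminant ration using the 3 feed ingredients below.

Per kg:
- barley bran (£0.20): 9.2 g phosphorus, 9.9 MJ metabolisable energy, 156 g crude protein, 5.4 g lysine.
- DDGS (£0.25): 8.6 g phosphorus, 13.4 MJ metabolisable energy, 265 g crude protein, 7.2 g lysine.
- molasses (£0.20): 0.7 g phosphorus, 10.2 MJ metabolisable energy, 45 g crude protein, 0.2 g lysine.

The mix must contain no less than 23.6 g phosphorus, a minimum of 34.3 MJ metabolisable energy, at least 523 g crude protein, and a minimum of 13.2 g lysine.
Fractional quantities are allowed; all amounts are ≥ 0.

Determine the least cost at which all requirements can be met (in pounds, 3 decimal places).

£0.648

Let x1 = kg of barley bran, x2 = kg of DDGS, x3 = kg of molasses.
Minimise 0.2x1 + 0.25x2 + 0.2x3 s.t.:
  9.2x1 + 8.6x2 + 0.7x3 ≥ 23.6   (phosphorus)
  9.9x1 + 13.4x2 + 10.2x3 ≥ 34.3   (metabolisable energy)
  156x1 + 265x2 + 45x3 ≥ 523   (crude protein)
  5.4x1 + 7.2x2 + 0.2x3 ≥ 13.2   (lysine)
  x1, x2, x3 ≥ 0.
At the optimum only barley bran, DDGS are positive (molasses = 0). Binding constraints: phosphorus and metabolisable energy.
So barley bran = 0.5574 kg, DDGS = 2.148 kg.
Cost = 0.2·0.5574 + 0.25·2.148 = 0.64848.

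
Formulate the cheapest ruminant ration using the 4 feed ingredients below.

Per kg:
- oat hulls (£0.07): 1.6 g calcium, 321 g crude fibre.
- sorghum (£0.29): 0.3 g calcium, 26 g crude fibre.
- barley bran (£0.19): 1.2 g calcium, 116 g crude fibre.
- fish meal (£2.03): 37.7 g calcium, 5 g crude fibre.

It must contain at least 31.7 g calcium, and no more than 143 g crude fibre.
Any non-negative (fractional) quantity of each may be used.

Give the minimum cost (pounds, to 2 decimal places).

£1.70

Let x1 = kg of oat hulls, x2 = kg of sorghum, x3 = kg of barley bran, x4 = kg of fish meal.
Minimize 0.07x1 + 0.29x2 + 0.19x3 + 2.03x4 subject to:
  1.6x1 + 0.3x2 + 1.2x3 + 37.7x4 ≥ 31.7   (calcium)
  321x1 + 26x2 + 116x3 + 5x4 ≤ 143   (crude fibre)
  x1, x2, x3, x4 ≥ 0.
The minimum-cost mix takes nothing from sorghum, barley bran — only oat hulls, fish meal. There the calcium and crude fibre constraints are tight.
Solving gives x1 = 0.4327, x4 = 0.8225.
Cost = 0.07·0.4327 + 2.03·0.8225 = 1.7000.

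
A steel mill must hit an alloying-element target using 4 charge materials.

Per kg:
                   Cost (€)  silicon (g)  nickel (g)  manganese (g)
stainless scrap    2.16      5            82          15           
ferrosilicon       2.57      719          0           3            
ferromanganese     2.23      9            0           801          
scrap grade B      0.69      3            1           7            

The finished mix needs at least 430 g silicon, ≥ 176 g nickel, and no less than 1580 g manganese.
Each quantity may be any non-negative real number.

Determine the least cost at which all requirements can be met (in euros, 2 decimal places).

€10.38

Treat it as an LP. Let x1 = kg of stainless scrap, x2 = kg of ferrosilicon, x3 = kg of ferromanganese, x4 = kg of scrap grade B.
Minimize 2.16x1 + 2.57x2 + 2.23x3 + 0.69x4 subject to:
  5x1 + 719x2 + 9x3 + 3x4 ≥ 430   (silicon)
  82x1 + 1x4 ≥ 176   (nickel)
  15x1 + 3x2 + 801x3 + 7x4 ≥ 1580   (manganese)
  x1, x2, x3, x4 ≥ 0.
The cheapest feasible vertex uses only stainless scrap, ferrosilicon, ferromanganese; scrap grade B is not used. Binding constraints: silicon, nickel, manganese.
So stainless scrap = 2.146 kg, ferrosilicon = 0.559 kg, ferromanganese = 1.93 kg.
Objective = 2.16·2.146 + 2.57·0.559 + 2.23·1.93 = 10.3759.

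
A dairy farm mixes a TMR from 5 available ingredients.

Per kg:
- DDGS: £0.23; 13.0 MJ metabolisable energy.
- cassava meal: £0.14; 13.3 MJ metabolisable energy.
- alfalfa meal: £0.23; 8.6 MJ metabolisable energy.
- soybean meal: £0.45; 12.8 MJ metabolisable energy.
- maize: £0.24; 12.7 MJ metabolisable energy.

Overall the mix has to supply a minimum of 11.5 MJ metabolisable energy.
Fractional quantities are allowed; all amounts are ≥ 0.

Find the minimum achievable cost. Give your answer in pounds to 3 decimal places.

This is a linear program. Let x1 = kg of DDGS, x2 = kg of cassava meal, x3 = kg of alfalfa meal, x4 = kg of soybean meal, x5 = kg of maize.
Minimize 0.23x1 + 0.14x2 + 0.23x3 + 0.45x4 + 0.24x5 s.t.:
  13x1 + 13.3x2 + 8.6x3 + 12.8x4 + 12.7x5 ≥ 11.5   (metabolisable energy)
  x1, x2, x3, x4, x5 ≥ 0.
The cheapest feasible vertex uses only cassava meal; DDGS, alfalfa meal, soybean meal, maize are not used. Binding constraint: metabolisable energy.
Optimal quantities: cassava meal = 0.8647 kg.
Cost = 0.14·0.8647 = 0.12106.

£0.121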